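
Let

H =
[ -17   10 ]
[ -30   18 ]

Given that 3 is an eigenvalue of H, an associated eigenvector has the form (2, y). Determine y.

We need (H - 3I)v = 0.
H - 3I = [[-20, 10], [-30, 15]].
Row 1: (-20)·2 + (10)·y = 0
Row 2: (-30)·2 + (15)·y = 0
Solving gives y = 4.
Check: H·(2, 4) = (6, 12) = 3·(2, 4).

4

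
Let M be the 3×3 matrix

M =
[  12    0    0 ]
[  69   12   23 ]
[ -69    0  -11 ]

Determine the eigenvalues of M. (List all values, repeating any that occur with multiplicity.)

The characteristic polynomial is p(μ) = det(μI - M).
Expanding the 3×3 determinant: p(μ) = μ^3 - 13μ^2 - 120μ + 1584.
Rational-root test: μ = -11 gives p(-11) = 0.
Dividing by (μ + 11) leaves μ^2 - 24μ + 144.
The quadratic factor is (μ - 12)^2.
Eigenvalues: -11, 12, 12.

-11, 12, 12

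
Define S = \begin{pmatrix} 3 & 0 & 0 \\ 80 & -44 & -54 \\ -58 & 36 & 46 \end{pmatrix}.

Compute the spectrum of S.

-8, 3, 10

Set up det(λI - S) = 0.
Expanding the 3×3 determinant: p(λ) = λ^3 - 5λ^2 - 74λ + 240.
Since p(3) = 0, λ = 3 is a root.
Dividing by (λ - 3) leaves λ^2 - 2λ - 80.
The quadratic factors as (λ + 8)·(λ - 10).
Eigenvalues: -8, 3, 10.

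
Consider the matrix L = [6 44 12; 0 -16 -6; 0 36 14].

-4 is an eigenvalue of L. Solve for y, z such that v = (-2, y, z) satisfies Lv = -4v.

We need (L + 4I)v = 0.
L + 4I = [[10, 44, 12], [0, -12, -6], [0, 36, 18]].
Row 1: (10)·-2 + (44)·y + (12)·z = 0
Row 2: (0)·-2 + (-12)·y + (-6)·z = 0
Row 3: (0)·-2 + (36)·y + (18)·z = 0
Solving gives y = 1, z = -2.
Check: L·(-2, 1, -2) = (8, -4, 8) = -4·(-2, 1, -2).

1, -2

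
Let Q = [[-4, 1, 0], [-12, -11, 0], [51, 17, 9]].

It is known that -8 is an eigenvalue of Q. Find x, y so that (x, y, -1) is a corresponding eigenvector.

We need (Q + 8I)v = 0.
Q + 8I = [[4, 1, 0], [-12, -3, 0], [51, 17, 17]].
Row 1: (4)·x + (1)·y + (0)·-1 = 0
Row 2: (-12)·x + (-3)·y + (0)·-1 = 0
Row 3: (51)·x + (17)·y + (17)·-1 = 0
Solving gives x = -1, y = 4.
Check: Q·(-1, 4, -1) = (8, -32, 8) = -8·(-1, 4, -1).

-1, 4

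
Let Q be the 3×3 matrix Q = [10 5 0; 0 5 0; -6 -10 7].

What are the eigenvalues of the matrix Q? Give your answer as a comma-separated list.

Compute the characteristic polynomial p(r) = det(rI - Q).
Cofactor expansion gives p(r) = r^3 - 22r^2 + 155r - 350.
Rational-root test: r = 7 gives p(7) = 0.
Factor out (r - 7): p(r) = (r - 7)·(r^2 - 15r + 50).
The quadratic factors as (r - 5)·(r - 10).
Eigenvalues: 5, 7, 10.

5, 7, 10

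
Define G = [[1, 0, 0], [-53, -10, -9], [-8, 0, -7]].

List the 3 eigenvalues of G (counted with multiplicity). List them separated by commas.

-10, -7, 1

Set up det(lambda·I - G) = 0.
Expanding along the first row, p(lambda) = lambda^3 + 16·lambda^2 + 53·lambda - 70.
Rational-root test: lambda = -7 gives p(-7) = 0.
Dividing by (lambda + 7) leaves lambda^2 + 9·lambda - 10.
The quadratic factors as (lambda + 10)·(lambda - 1).
Eigenvalues: -10, -7, 1.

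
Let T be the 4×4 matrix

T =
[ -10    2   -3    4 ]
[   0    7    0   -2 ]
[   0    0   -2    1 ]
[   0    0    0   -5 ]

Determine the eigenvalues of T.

T is upper triangular, so its eigenvalues are the diagonal entries.
Diagonal: -10, 7, -2, -5.

-10, -5, -2, 7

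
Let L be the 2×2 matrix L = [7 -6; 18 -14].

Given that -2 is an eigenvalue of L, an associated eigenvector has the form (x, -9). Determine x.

We need (L + 2I)v = 0.
L + 2I = [[9, -6], [18, -12]].
Row 1: (9)·x + (-6)·-9 = 0
Row 2: (18)·x + (-12)·-9 = 0
Solving gives x = -6.
Check: L·(-6, -9) = (12, 18) = -2·(-6, -9).

-6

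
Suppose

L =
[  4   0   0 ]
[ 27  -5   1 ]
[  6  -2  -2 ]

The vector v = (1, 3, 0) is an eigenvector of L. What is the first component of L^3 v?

First find the eigenvalue: Lv = (4, 12, 0) = 4·(1, 3, 0), so λ = 4.
Then L^3 v = λ^3·v = 4^3·(1, 3, 0) = 64·(1, 3, 0) = (64, 192, 0).

64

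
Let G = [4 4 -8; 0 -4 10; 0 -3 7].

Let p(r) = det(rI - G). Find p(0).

-8

p(0) = det(0·I − G) = det(−G) = (−1)^3·det(G).
det(G) = 8, so p(0) = -8.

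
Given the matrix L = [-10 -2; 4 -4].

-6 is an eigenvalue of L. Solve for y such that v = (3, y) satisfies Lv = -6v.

We need (L + 6I)v = 0.
L + 6I = [[-4, -2], [4, 2]].
Row 1: (-4)·3 + (-2)·y = 0
Row 2: (4)·3 + (2)·y = 0
Solving gives y = -6.
Check: L·(3, -6) = (-18, 36) = -6·(3, -6).

-6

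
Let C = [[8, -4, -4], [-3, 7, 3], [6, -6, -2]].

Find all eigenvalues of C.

4, 4, 5

Compute the characteristic polynomial p(μ) = det(μI - C).
Expanding along the first row, p(μ) = μ^3 - 13μ^2 + 56μ - 80.
Since p(5) = 0, μ = 5 is a root.
Factor out (μ - 5): p(μ) = (μ - 5)·(μ^2 - 8μ + 16).
The quadratic factor is (μ - 4)^2.
Eigenvalues: 4, 4, 5.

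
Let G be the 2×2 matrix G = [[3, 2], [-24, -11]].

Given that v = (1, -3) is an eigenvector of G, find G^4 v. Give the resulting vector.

(81, -243)

First find the eigenvalue: Gv = (-3, 9) = -3·(1, -3), so λ = -3.
Then G^4 v = λ^4·v = (-3)^4·(1, -3) = 81·(1, -3) = (81, -243).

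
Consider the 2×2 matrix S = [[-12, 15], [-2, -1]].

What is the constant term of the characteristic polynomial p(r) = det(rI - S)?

p(0) = det(0·I − S) = det(−S) = (−1)^2·det(S).
det(S) = 42, so p(0) = 42.

42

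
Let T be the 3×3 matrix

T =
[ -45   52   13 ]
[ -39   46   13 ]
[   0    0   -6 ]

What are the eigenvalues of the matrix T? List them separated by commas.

Set up det(rI - T) = 0.
Expanding the 3×3 determinant: p(r) = r^3 + 5r^2 - 48r - 252.
Try r = -6: p(-6) = 0, so -6 is a root.
Dividing by (r + 6) leaves r^2 - r - 42.
The quadratic factors as (r + 6)·(r - 7).
Eigenvalues: -6, -6, 7.

-6, -6, 7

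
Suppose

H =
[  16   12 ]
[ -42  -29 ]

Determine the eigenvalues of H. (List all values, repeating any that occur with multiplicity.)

det(H - μI) = (16 - μ)(-29 - μ) - (12)·(-42) = μ^2 + 13μ + 40.
This factors as (μ + 8)·(μ + 5) = 0.
Eigenvalues: -8, -5.

-8, -5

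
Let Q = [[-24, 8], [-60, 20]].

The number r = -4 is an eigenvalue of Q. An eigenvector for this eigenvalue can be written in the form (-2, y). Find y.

We need (Q + 4I)v = 0.
Q + 4I = [[-20, 8], [-60, 24]].
Row 1: (-20)·-2 + (8)·y = 0
Row 2: (-60)·-2 + (24)·y = 0
Solving gives y = -5.
Check: Q·(-2, -5) = (8, 20) = -4·(-2, -5).

-5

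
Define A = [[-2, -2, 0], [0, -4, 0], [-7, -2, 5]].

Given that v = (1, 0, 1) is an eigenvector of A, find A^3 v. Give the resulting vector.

First find the eigenvalue: Av = (-2, 0, -2) = -2·(1, 0, 1), so λ = -2.
Then A^3 v = λ^3·v = (-2)^3·(1, 0, 1) = -8·(1, 0, 1) = (-8, 0, -8).

(-8, 0, -8)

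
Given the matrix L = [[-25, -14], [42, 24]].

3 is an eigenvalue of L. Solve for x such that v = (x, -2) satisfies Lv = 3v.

We need (L - 3I)v = 0.
L - 3I = [[-28, -14], [42, 21]].
Row 1: (-28)·x + (-14)·-2 = 0
Row 2: (42)·x + (21)·-2 = 0
Solving gives x = 1.
Check: L·(1, -2) = (3, -6) = 3·(1, -2).

1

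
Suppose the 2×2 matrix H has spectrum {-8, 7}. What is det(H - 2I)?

-50

If H has eigenvalues -8, 7, then H - 2I has eigenvalues -10, 5.
det(H - 2I) = (-10) · (5) = -50.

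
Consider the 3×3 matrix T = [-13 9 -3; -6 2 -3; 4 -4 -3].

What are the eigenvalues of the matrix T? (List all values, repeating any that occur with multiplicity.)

The characteristic polynomial is p(r) = det(rI - T).
Expanding the 3×3 determinant: p(r) = r^3 + 14r^2 + 61r + 84.
Since p(-7) = 0, r = -7 is a root.
Dividing by (r + 7) leaves r^2 + 7r + 12.
The quadratic factors as (r + 4)·(r + 3).
Eigenvalues: -7, -4, -3.

-7, -4, -3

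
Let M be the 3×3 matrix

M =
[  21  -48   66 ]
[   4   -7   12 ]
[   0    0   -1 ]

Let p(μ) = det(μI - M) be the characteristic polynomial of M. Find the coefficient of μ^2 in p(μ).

-13

The coefficient of μ^2 of det(μI - M) is −trace(M).
trace(M) = (21) + (-7) + (-1) = 13, so the coefficient is -13.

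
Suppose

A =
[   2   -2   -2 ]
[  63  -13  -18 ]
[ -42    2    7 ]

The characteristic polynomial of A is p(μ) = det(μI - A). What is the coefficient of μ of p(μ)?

p(μ) = μ^3 + 4μ^2 - 25μ - 100.
The coefficient of μ is -25.

-25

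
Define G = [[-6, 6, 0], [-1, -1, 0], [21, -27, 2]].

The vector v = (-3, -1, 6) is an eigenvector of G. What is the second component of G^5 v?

First find the eigenvalue: Gv = (12, 4, -24) = -4·(-3, -1, 6), so λ = -4.
Then G^5 v = λ^5·v = (-4)^5·(-3, -1, 6) = -1024·(-3, -1, 6) = (3072, 1024, -6144).

1024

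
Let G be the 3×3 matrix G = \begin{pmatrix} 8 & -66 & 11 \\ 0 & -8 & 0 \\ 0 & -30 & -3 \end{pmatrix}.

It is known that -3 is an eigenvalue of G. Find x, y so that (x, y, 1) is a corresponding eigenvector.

-1, 0

We need (G + 3I)v = 0.
G + 3I = [[11, -66, 11], [0, -5, 0], [0, -30, 0]].
Row 1: (11)·x + (-66)·y + (11)·1 = 0
Row 2: (0)·x + (-5)·y + (0)·1 = 0
Row 3: (0)·x + (-30)·y + (0)·1 = 0
Solving gives x = -1, y = 0.
Check: G·(-1, 0, 1) = (3, 0, -3) = -3·(-1, 0, 1).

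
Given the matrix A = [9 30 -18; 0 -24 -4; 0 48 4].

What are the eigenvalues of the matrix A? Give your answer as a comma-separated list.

-12, -8, 9

The characteristic polynomial is p(s) = det(sI - A).
Cofactor expansion gives p(s) = s^3 + 11s^2 - 84s - 864.
Rational-root test: s = -8 gives p(-8) = 0.
Dividing by (s + 8) leaves s^2 + 3s - 108.
The quadratic factors as (s + 12)·(s - 9).
Eigenvalues: -12, -8, 9.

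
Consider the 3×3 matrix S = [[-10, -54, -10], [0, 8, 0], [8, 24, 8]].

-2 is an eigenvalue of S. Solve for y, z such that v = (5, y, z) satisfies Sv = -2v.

0, -4

We need (S + 2I)v = 0.
S + 2I = [[-8, -54, -10], [0, 10, 0], [8, 24, 10]].
Row 1: (-8)·5 + (-54)·y + (-10)·z = 0
Row 2: (0)·5 + (10)·y + (0)·z = 0
Row 3: (8)·5 + (24)·y + (10)·z = 0
Solving gives y = 0, z = -4.
Check: S·(5, 0, -4) = (-10, 0, 8) = -2·(5, 0, -4).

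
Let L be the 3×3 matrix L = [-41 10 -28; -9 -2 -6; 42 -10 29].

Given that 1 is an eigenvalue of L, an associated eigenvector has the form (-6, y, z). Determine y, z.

We need (L - 1I)v = 0.
L - 1I = [[-42, 10, -28], [-9, -3, -6], [42, -10, 28]].
Row 1: (-42)·-6 + (10)·y + (-28)·z = 0
Row 2: (-9)·-6 + (-3)·y + (-6)·z = 0
Row 3: (42)·-6 + (-10)·y + (28)·z = 0
Solving gives y = 0, z = 9.
Check: L·(-6, 0, 9) = (-6, 0, 9) = 1·(-6, 0, 9).

0, 9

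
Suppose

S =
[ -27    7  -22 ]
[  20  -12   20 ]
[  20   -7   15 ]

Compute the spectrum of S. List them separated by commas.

-12, -7, -5

Compute the characteristic polynomial p(t) = det(tI - S).
Expanding the 3×3 determinant: p(t) = t^3 + 24t^2 + 179t + 420.
Since p(-5) = 0, t = -5 is a root.
Dividing by (t + 5) leaves t^2 + 19t + 84.
The quadratic factors as (t + 12)·(t + 7).
Eigenvalues: -12, -7, -5.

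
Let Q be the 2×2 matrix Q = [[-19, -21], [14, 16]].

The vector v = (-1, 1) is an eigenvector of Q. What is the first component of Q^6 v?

First find the eigenvalue: Qv = (-2, 2) = 2·(-1, 1), so λ = 2.
Then Q^6 v = λ^6·v = 2^6·(-1, 1) = 64·(-1, 1) = (-64, 64).

-64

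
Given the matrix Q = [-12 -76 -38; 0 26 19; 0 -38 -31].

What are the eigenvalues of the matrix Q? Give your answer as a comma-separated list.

-12, -12, 7

The characteristic polynomial is p(λ) = det(λI - Q).
Expanding along the first row, p(λ) = λ^3 + 17λ^2 - 24λ - 1008.
Since p(7) = 0, λ = 7 is a root.
Factor out (λ - 7): p(λ) = (λ - 7)·(λ^2 + 24λ + 144).
The quadratic factor is (λ + 12)^2.
Eigenvalues: -12, -12, 7.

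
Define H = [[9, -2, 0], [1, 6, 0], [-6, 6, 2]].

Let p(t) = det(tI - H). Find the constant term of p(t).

-112

p(t) = t^3 - 17t^2 + 86t - 112.
The constant term is -112.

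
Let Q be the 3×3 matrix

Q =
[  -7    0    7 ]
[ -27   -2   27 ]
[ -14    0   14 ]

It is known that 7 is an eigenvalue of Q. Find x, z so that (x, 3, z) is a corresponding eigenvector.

1, 2

We need (Q - 7I)v = 0.
Q - 7I = [[-14, 0, 7], [-27, -9, 27], [-14, 0, 7]].
Row 1: (-14)·x + (0)·3 + (7)·z = 0
Row 2: (-27)·x + (-9)·3 + (27)·z = 0
Row 3: (-14)·x + (0)·3 + (7)·z = 0
Solving gives x = 1, z = 2.
Check: Q·(1, 3, 2) = (7, 21, 14) = 7·(1, 3, 2).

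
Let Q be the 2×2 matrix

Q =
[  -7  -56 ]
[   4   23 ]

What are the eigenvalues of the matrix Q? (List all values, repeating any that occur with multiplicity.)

det(Q - rI) = (-7 - r)(23 - r) - (-56)·(4) = r^2 - 16r + 63.
This factors as (r - 7)·(r - 9) = 0.
Eigenvalues: 7, 9.

7, 9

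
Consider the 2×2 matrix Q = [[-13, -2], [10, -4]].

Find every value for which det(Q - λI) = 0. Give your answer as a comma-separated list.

det(Q - rI) = (-13 - r)(-4 - r) - (-2)·(10) = r^2 + 17r + 72.
This factors as (r + 9)·(r + 8) = 0.
Eigenvalues: -9, -8.

-9, -8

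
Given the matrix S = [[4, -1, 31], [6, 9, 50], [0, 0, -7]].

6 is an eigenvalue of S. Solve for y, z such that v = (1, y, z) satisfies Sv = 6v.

-2, 0

We need (S - 6I)v = 0.
S - 6I = [[-2, -1, 31], [6, 3, 50], [0, 0, -13]].
Row 1: (-2)·1 + (-1)·y + (31)·z = 0
Row 2: (6)·1 + (3)·y + (50)·z = 0
Row 3: (0)·1 + (0)·y + (-13)·z = 0
Solving gives y = -2, z = 0.
Check: S·(1, -2, 0) = (6, -12, 0) = 6·(1, -2, 0).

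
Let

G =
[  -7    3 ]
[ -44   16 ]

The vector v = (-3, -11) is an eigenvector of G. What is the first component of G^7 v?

-49152

First find the eigenvalue: Gv = (-12, -44) = 4·(-3, -11), so λ = 4.
Then G^7 v = λ^7·v = 4^7·(-3, -11) = 16384·(-3, -11) = (-49152, -180224).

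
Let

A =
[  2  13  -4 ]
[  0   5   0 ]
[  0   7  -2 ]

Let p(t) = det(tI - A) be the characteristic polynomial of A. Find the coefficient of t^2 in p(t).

-5

The coefficient of t^2 of det(tI - A) is −trace(A).
trace(A) = (2) + (5) + (-2) = 5, so the coefficient is -5.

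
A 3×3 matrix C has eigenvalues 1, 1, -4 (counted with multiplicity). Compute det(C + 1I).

If C has eigenvalues 1, 1, -4, then C + 1I has eigenvalues 2, 2, -3.
det(C + 1I) = (2) · (2) · (-3) = -12.

-12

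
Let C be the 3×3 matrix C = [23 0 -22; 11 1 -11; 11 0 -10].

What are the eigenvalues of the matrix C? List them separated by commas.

Compute the characteristic polynomial p(lambda) = det(lambda·I - C).
Expanding along the first row, p(lambda) = lambda^3 - 14·lambda^2 + 25·lambda - 12.
Since p(1) = 0, lambda = 1 is a root.
Factor out (lambda - 1): p(lambda) = (lambda - 1)·(lambda^2 - 13·lambda + 12).
The quadratic factors as (lambda - 1)·(lambda - 12).
Eigenvalues: 1, 1, 12.

1, 1, 12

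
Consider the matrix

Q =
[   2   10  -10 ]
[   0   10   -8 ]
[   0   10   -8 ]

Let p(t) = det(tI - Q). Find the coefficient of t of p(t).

4

p(t) = t^3 - 4t^2 + 4t.
The coefficient of t is 4.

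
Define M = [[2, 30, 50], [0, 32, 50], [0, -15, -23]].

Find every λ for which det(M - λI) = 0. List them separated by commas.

2, 2, 7

Compute the characteristic polynomial p(lambda) = det(lambda·I - M).
Expanding along the first row, p(lambda) = lambda^3 - 11·lambda^2 + 32·lambda - 28.
Try lambda = 2: p(2) = 0, so 2 is a root.
Factor out (lambda - 2): p(lambda) = (lambda - 2)·(lambda^2 - 9·lambda + 14).
The quadratic factors as (lambda - 2)·(lambda - 7).
Eigenvalues: 2, 2, 7.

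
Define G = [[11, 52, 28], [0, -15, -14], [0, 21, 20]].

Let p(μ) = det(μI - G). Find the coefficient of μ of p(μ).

p(μ) = μ^3 - 16μ^2 + 49μ + 66.
The coefficient of μ is 49.

49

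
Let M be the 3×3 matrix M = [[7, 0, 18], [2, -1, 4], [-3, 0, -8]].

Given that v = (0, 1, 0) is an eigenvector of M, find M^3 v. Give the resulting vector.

First find the eigenvalue: Mv = (0, -1, 0) = -1·(0, 1, 0), so λ = -1.
Then M^3 v = λ^3·v = (-1)^3·(0, 1, 0) = -1·(0, 1, 0) = (0, -1, 0).

(0, -1, 0)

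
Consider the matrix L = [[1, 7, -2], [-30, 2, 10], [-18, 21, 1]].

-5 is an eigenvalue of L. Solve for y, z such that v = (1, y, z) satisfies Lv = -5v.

We need (L + 5I)v = 0.
L + 5I = [[6, 7, -2], [-30, 7, 10], [-18, 21, 6]].
Row 1: (6)·1 + (7)·y + (-2)·z = 0
Row 2: (-30)·1 + (7)·y + (10)·z = 0
Row 3: (-18)·1 + (21)·y + (6)·z = 0
Solving gives y = 0, z = 3.
Check: L·(1, 0, 3) = (-5, 0, -15) = -5·(1, 0, 3).

0, 3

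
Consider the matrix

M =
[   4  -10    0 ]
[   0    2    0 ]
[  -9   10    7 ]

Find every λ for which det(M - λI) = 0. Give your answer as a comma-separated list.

2, 4, 7

The characteristic polynomial is p(t) = det(tI - M).
Expanding along the first row, p(t) = t^3 - 13t^2 + 50t - 56.
Since p(2) = 0, t = 2 is a root.
Dividing by (t - 2) leaves t^2 - 11t + 28.
The quadratic factors as (t - 4)·(t - 7).
Eigenvalues: 2, 4, 7.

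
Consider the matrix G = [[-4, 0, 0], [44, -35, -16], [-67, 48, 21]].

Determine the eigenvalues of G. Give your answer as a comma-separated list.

Compute the characteristic polynomial p(lambda) = det(lambda·I - G).
Expanding the 3×3 determinant: p(lambda) = lambda^3 + 18·lambda^2 + 89·lambda + 132.
Rational-root test: lambda = -4 gives p(-4) = 0.
Dividing by (lambda + 4) leaves lambda^2 + 14·lambda + 33.
The quadratic factors as (lambda + 11)·(lambda + 3).
Eigenvalues: -11, -4, -3.

-11, -4, -3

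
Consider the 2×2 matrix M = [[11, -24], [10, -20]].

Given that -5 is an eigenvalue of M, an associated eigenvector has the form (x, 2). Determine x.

We need (M + 5I)v = 0.
M + 5I = [[16, -24], [10, -15]].
Row 1: (16)·x + (-24)·2 = 0
Row 2: (10)·x + (-15)·2 = 0
Solving gives x = 3.
Check: M·(3, 2) = (-15, -10) = -5·(3, 2).

3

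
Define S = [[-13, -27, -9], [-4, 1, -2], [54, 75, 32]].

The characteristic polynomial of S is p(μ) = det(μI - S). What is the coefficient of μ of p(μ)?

131

p(μ) = μ^3 - 20μ^2 + 131μ - 280.
The coefficient of μ is 131.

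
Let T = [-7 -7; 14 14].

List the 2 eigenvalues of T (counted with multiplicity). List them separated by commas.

0, 7

det(T - sI) = (-7 - s)(14 - s) - (-7)·(14) = s^2 - 7s.
This factors as s·(s - 7) = 0.
Eigenvalues: 0, 7.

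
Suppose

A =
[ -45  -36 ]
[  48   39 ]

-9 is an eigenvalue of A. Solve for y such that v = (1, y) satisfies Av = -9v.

We need (A + 9I)v = 0.
A + 9I = [[-36, -36], [48, 48]].
Row 1: (-36)·1 + (-36)·y = 0
Row 2: (48)·1 + (48)·y = 0
Solving gives y = -1.
Check: A·(1, -1) = (-9, 9) = -9·(1, -1).

-1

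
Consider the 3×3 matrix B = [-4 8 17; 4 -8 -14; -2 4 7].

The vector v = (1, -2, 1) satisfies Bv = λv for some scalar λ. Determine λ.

-3

Compute Bv: B·(1, -2, 1) = (-3, 6, -3).
Since Bv = λv, compare component 1: -3 = λ·1, so λ = -3.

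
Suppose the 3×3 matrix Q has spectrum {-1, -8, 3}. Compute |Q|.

det(Q) is the product of the eigenvalues: (-1) · (-8) · (3) = 24.

24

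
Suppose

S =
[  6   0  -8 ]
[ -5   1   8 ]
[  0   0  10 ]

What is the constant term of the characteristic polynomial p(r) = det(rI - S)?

-60

p(0) = det(0·I − S) = det(−S) = (−1)^3·det(S).
det(S) = 60, so p(0) = -60.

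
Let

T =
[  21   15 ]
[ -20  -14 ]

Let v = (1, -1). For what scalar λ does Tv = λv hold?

6

Compute Tv: T·(1, -1) = (6, -6).
Since Tv = λv, compare component 1: 6 = λ·1, so λ = 6.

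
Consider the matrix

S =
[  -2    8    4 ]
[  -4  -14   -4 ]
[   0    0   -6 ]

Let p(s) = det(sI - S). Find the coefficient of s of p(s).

156

p(s) = s^3 + 22s^2 + 156s + 360.
The coefficient of s is 156.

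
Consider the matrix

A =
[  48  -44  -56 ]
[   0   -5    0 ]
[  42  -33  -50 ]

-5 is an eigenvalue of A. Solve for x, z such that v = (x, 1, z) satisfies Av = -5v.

We need (A + 5I)v = 0.
A + 5I = [[53, -44, -56], [0, 0, 0], [42, -33, -45]].
Row 1: (53)·x + (-44)·1 + (-56)·z = 0
Row 2: (0)·x + (0)·1 + (0)·z = 0
Row 3: (42)·x + (-33)·1 + (-45)·z = 0
Solving gives x = 4, z = 3.
Check: A·(4, 1, 3) = (-20, -5, -15) = -5·(4, 1, 3).

4, 3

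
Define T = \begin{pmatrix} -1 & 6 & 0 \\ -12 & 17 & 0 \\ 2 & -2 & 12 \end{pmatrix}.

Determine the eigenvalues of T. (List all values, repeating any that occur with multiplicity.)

The characteristic polynomial is p(μ) = det(μI - T).
Expanding along the first row, p(μ) = μ^3 - 28μ^2 + 247μ - 660.
Rational-root test: μ = 5 gives p(5) = 0.
Dividing by (μ - 5) leaves μ^2 - 23μ + 132.
The quadratic factors as (μ - 11)·(μ - 12).
Eigenvalues: 5, 11, 12.

5, 11, 12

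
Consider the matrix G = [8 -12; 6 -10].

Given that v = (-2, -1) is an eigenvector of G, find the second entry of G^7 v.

-128

First find the eigenvalue: Gv = (-4, -2) = 2·(-2, -1), so λ = 2.
Then G^7 v = λ^7·v = 2^7·(-2, -1) = 128·(-2, -1) = (-256, -128).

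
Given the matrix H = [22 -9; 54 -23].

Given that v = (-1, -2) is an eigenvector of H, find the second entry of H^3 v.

-128

First find the eigenvalue: Hv = (-4, -8) = 4·(-1, -2), so λ = 4.
Then H^3 v = λ^3·v = 4^3·(-1, -2) = 64·(-1, -2) = (-64, -128).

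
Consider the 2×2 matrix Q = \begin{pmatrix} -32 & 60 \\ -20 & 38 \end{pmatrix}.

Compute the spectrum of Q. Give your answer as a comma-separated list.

det(Q - λI) = (-32 - λ)(38 - λ) - (60)·(-20) = λ^2 - 6λ - 16.
This factors as (λ + 2)·(λ - 8) = 0.
Eigenvalues: -2, 8.

-2, 8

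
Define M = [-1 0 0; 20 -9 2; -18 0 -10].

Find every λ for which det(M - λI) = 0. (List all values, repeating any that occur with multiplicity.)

Set up det(tI - M) = 0.
Expanding the 3×3 determinant: p(t) = t^3 + 20t^2 + 109t + 90.
Rational-root test: t = -1 gives p(-1) = 0.
Factor out (t + 1): p(t) = (t + 1)·(t^2 + 19t + 90).
The quadratic factors as (t + 10)·(t + 9).
Eigenvalues: -10, -9, -1.

-10, -9, -1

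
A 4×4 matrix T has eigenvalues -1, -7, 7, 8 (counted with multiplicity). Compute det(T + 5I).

-1248

If T has eigenvalues -1, -7, 7, 8, then T + 5I has eigenvalues 4, -2, 12, 13.
det(T + 5I) = (4) · (-2) · (12) · (13) = -1248.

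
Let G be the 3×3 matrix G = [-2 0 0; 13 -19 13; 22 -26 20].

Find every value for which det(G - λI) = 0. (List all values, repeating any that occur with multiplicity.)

Set up det(sI - G) = 0.
Cofactor expansion gives p(s) = s^3 + s^2 - 44s - 84.
Since p(-6) = 0, s = -6 is a root.
Dividing by (s + 6) leaves s^2 - 5s - 14.
The quadratic factors as (s + 2)·(s - 7).
Eigenvalues: -6, -2, 7.

-6, -2, 7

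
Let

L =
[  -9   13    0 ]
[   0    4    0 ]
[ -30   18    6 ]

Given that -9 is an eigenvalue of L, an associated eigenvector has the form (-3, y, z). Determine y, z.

We need (L + 9I)v = 0.
L + 9I = [[0, 13, 0], [0, 13, 0], [-30, 18, 15]].
Row 1: (0)·-3 + (13)·y + (0)·z = 0
Row 2: (0)·-3 + (13)·y + (0)·z = 0
Row 3: (-30)·-3 + (18)·y + (15)·z = 0
Solving gives y = 0, z = -6.
Check: L·(-3, 0, -6) = (27, 0, 54) = -9·(-3, 0, -6).

0, -6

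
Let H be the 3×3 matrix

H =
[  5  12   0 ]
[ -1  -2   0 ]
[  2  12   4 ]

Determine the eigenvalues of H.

Compute the characteristic polynomial p(λ) = det(λI - H).
Expanding the 3×3 determinant: p(λ) = λ^3 - 7λ^2 + 14λ - 8.
Rational-root test: λ = 2 gives p(2) = 0.
Dividing by (λ - 2) leaves λ^2 - 5λ + 4.
The quadratic factors as (λ - 1)·(λ - 4).
Eigenvalues: 1, 2, 4.

1, 2, 4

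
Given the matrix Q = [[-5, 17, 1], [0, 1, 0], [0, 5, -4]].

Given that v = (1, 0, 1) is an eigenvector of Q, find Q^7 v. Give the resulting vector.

(-16384, 0, -16384)

First find the eigenvalue: Qv = (-4, 0, -4) = -4·(1, 0, 1), so λ = -4.
Then Q^7 v = λ^7·v = (-4)^7·(1, 0, 1) = -16384·(1, 0, 1) = (-16384, 0, -16384).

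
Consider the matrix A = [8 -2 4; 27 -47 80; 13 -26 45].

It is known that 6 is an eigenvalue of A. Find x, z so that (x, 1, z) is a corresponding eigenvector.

We need (A - 6I)v = 0.
A - 6I = [[2, -2, 4], [27, -53, 80], [13, -26, 39]].
Row 1: (2)·x + (-2)·1 + (4)·z = 0
Row 2: (27)·x + (-53)·1 + (80)·z = 0
Row 3: (13)·x + (-26)·1 + (39)·z = 0
Solving gives x = -1, z = 1.
Check: A·(-1, 1, 1) = (-6, 6, 6) = 6·(-1, 1, 1).

-1, 1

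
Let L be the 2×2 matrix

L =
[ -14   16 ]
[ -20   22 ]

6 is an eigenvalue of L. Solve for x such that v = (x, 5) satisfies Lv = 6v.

We need (L - 6I)v = 0.
L - 6I = [[-20, 16], [-20, 16]].
Row 1: (-20)·x + (16)·5 = 0
Row 2: (-20)·x + (16)·5 = 0
Solving gives x = 4.
Check: L·(4, 5) = (24, 30) = 6·(4, 5).

4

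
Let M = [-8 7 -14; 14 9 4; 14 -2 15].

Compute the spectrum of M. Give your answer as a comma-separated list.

-1, 6, 11

Compute the characteristic polynomial p(lambda) = det(lambda·I - M).
Cofactor expansion gives p(lambda) = lambda^3 - 16·lambda^2 + 49·lambda + 66.
Try lambda = 6: p(6) = 0, so 6 is a root.
Factor out (lambda - 6): p(lambda) = (lambda - 6)·(lambda^2 - 10·lambda - 11).
The quadratic factors as (lambda + 1)·(lambda - 11).
Eigenvalues: -1, 6, 11.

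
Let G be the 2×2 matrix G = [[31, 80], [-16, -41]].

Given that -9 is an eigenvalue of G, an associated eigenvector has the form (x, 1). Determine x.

We need (G + 9I)v = 0.
G + 9I = [[40, 80], [-16, -32]].
Row 1: (40)·x + (80)·1 = 0
Row 2: (-16)·x + (-32)·1 = 0
Solving gives x = -2.
Check: G·(-2, 1) = (18, -9) = -9·(-2, 1).

-2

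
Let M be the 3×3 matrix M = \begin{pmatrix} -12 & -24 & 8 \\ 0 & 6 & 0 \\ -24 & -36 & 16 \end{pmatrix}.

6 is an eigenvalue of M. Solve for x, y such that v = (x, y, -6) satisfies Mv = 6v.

We need (M - 6I)v = 0.
M - 6I = [[-18, -24, 8], [0, 0, 0], [-24, -36, 10]].
Row 1: (-18)·x + (-24)·y + (8)·-6 = 0
Row 2: (0)·x + (0)·y + (0)·-6 = 0
Row 3: (-24)·x + (-36)·y + (10)·-6 = 0
Solving gives x = -4, y = 1.
Check: M·(-4, 1, -6) = (-24, 6, -36) = 6·(-4, 1, -6).

-4, 1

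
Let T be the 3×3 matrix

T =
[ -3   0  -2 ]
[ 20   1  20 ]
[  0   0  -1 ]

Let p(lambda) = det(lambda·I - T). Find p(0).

p(0) = det(0·I − T) = det(−T) = (−1)^3·det(T).
det(T) = 3, so p(0) = -3.

-3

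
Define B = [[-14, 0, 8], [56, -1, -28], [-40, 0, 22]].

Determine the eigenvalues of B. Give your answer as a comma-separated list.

The characteristic polynomial is p(μ) = det(μI - B).
Expanding the 3×3 determinant: p(μ) = μ^3 - 7μ^2 + 4μ + 12.
Rational-root test: μ = -1 gives p(-1) = 0.
Dividing by (μ + 1) leaves μ^2 - 8μ + 12.
The quadratic factors as (μ - 2)·(μ - 6).
Eigenvalues: -1, 2, 6.

-1, 2, 6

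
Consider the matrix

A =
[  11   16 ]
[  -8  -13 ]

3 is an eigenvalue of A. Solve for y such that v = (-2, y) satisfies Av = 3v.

We need (A - 3I)v = 0.
A - 3I = [[8, 16], [-8, -16]].
Row 1: (8)·-2 + (16)·y = 0
Row 2: (-8)·-2 + (-16)·y = 0
Solving gives y = 1.
Check: A·(-2, 1) = (-6, 3) = 3·(-2, 1).

1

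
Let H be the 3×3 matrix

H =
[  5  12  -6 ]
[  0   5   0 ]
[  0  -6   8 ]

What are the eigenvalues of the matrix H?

5, 5, 8

The characteristic polynomial is p(λ) = det(λI - H).
Expanding the 3×3 determinant: p(λ) = λ^3 - 18λ^2 + 105λ - 200.
Try λ = 5: p(5) = 0, so 5 is a root.
Factor out (λ - 5): p(λ) = (λ - 5)·(λ^2 - 13λ + 40).
The quadratic factors as (λ - 5)·(λ - 8).
Eigenvalues: 5, 5, 8.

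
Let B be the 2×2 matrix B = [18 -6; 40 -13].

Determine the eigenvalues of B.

2, 3

det(B - tI) = (18 - t)(-13 - t) - (-6)·(40) = t^2 - 5t + 6.
This factors as (t - 2)·(t - 3) = 0.
Eigenvalues: 2, 3.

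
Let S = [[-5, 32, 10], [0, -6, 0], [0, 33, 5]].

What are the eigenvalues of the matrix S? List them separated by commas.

-6, -5, 5

Compute the characteristic polynomial p(μ) = det(μI - S).
Expanding the 3×3 determinant: p(μ) = μ^3 + 6μ^2 - 25μ - 150.
Rational-root test: μ = -6 gives p(-6) = 0.
Dividing by (μ + 6) leaves μ^2 - 25.
The quadratic factors as (μ + 5)·(μ - 5).
Eigenvalues: -6, -5, 5.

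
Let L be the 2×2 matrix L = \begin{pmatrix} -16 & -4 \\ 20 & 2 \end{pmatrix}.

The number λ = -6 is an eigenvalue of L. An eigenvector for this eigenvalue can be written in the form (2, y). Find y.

-5

We need (L + 6I)v = 0.
L + 6I = [[-10, -4], [20, 8]].
Row 1: (-10)·2 + (-4)·y = 0
Row 2: (20)·2 + (8)·y = 0
Solving gives y = -5.
Check: L·(2, -5) = (-12, 30) = -6·(2, -5).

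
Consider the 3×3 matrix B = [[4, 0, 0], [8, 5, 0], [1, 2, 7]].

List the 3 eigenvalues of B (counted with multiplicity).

4, 5, 7

B is lower triangular, so its eigenvalues are the diagonal entries.
Diagonal: 4, 5, 7.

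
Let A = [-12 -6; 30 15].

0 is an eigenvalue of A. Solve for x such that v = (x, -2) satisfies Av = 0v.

We need (A)v = 0.
A = [[-12, -6], [30, 15]].
Row 1: (-12)·x + (-6)·-2 = 0
Row 2: (30)·x + (15)·-2 = 0
Solving gives x = 1.
Check: A·(1, -2) = (0, 0) = 0·(1, -2).

1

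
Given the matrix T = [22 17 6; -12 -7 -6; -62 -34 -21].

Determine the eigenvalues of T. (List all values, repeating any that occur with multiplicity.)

-9, -7, 10

Set up det(lambda·I - T) = 0.
Expanding along the first row, p(lambda) = lambda^3 + 6·lambda^2 - 97·lambda - 630.
Since p(-7) = 0, lambda = -7 is a root.
Factor out (lambda + 7): p(lambda) = (lambda + 7)·(lambda^2 - lambda - 90).
The quadratic factors as (lambda + 9)·(lambda - 10).
Eigenvalues: -9, -7, 10.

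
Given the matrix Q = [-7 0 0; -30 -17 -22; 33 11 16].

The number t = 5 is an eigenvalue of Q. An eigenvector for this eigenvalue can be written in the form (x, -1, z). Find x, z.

0, 1

We need (Q - 5I)v = 0.
Q - 5I = [[-12, 0, 0], [-30, -22, -22], [33, 11, 11]].
Row 1: (-12)·x + (0)·-1 + (0)·z = 0
Row 2: (-30)·x + (-22)·-1 + (-22)·z = 0
Row 3: (33)·x + (11)·-1 + (11)·z = 0
Solving gives x = 0, z = 1.
Check: Q·(0, -1, 1) = (0, -5, 5) = 5·(0, -1, 1).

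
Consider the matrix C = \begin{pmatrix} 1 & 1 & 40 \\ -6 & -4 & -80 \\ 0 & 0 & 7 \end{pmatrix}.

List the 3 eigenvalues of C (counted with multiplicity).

-2, -1, 7

The characteristic polynomial is p(r) = det(rI - C).
Expanding the 3×3 determinant: p(r) = r^3 - 4r^2 - 19r - 14.
Rational-root test: r = -1 gives p(-1) = 0.
Dividing by (r + 1) leaves r^2 - 5r - 14.
The quadratic factors as (r + 2)·(r - 7).
Eigenvalues: -2, -1, 7.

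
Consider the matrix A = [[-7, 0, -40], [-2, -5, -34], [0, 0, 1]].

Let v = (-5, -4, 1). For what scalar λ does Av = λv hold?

1

Compute Av: A·(-5, -4, 1) = (-5, -4, 1).
Since Av = λv, compare component 1: -5 = λ·-5, so λ = 1.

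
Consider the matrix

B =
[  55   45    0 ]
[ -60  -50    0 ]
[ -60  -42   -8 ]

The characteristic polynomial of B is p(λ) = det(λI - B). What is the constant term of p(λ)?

p(λ) = λ^3 + 3λ^2 - 90λ - 400.
The constant term is -400.

-400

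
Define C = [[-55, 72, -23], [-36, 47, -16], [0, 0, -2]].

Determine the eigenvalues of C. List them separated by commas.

Compute the characteristic polynomial p(s) = det(sI - C).
Cofactor expansion gives p(s) = s^3 + 10s^2 + 23s + 14.
Since p(-1) = 0, s = -1 is a root.
Dividing by (s + 1) leaves s^2 + 9s + 14.
The quadratic factors as (s + 7)·(s + 2).
Eigenvalues: -7, -2, -1.

-7, -2, -1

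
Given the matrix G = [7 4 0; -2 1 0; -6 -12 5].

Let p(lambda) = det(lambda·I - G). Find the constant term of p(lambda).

-75

p(lambda) = lambda^3 - 13·lambda^2 + 55·lambda - 75.
The constant term is -75.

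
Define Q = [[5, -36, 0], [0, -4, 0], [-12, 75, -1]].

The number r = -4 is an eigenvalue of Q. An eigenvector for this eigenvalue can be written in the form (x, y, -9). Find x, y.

We need (Q + 4I)v = 0.
Q + 4I = [[9, -36, 0], [0, 0, 0], [-12, 75, 3]].
Row 1: (9)·x + (-36)·y + (0)·-9 = 0
Row 2: (0)·x + (0)·y + (0)·-9 = 0
Row 3: (-12)·x + (75)·y + (3)·-9 = 0
Solving gives x = 4, y = 1.
Check: Q·(4, 1, -9) = (-16, -4, 36) = -4·(4, 1, -9).

4, 1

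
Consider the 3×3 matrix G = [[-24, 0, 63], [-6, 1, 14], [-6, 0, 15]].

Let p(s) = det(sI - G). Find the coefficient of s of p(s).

9

p(s) = s^3 + 8s^2 + 9s - 18.
The coefficient of s is 9.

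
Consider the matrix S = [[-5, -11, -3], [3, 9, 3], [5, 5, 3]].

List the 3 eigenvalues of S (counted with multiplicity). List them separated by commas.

-2, 3, 6

Compute the characteristic polynomial p(lambda) = det(lambda·I - S).
Cofactor expansion gives p(lambda) = lambda^3 - 7·lambda^2 + 36.
Since p(3) = 0, lambda = 3 is a root.
Dividing by (lambda - 3) leaves lambda^2 - 4·lambda - 12.
The quadratic factors as (lambda + 2)·(lambda - 6).
Eigenvalues: -2, 3, 6.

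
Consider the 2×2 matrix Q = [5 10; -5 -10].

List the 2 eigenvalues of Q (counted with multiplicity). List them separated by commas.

det(Q - lambda·I) = (5 - lambda)(-10 - lambda) - (10)·(-5) = lambda^2 + 5·lambda.
This factors as (lambda + 5)·lambda = 0.
Eigenvalues: -5, 0.

-5, 0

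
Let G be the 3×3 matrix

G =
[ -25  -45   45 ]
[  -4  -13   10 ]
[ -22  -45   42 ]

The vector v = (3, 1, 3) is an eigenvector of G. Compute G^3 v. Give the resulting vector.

First find the eigenvalue: Gv = (15, 5, 15) = 5·(3, 1, 3), so λ = 5.
Then G^3 v = λ^3·v = 5^3·(3, 1, 3) = 125·(3, 1, 3) = (375, 125, 375).

(375, 125, 375)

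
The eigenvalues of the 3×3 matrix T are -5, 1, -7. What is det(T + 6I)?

-7

If T has eigenvalues -5, 1, -7, then T + 6I has eigenvalues 1, 7, -1.
det(T + 6I) = (1) · (7) · (-1) = -7.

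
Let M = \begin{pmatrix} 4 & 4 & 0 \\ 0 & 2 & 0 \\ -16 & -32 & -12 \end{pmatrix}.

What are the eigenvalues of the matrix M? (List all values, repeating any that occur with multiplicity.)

-12, 2, 4

Compute the characteristic polynomial p(lambda) = det(lambda·I - M).
Cofactor expansion gives p(lambda) = lambda^3 + 6·lambda^2 - 64·lambda + 96.
Try lambda = 4: p(4) = 0, so 4 is a root.
Dividing by (lambda - 4) leaves lambda^2 + 10·lambda - 24.
The quadratic factors as (lambda + 12)·(lambda - 2).
Eigenvalues: -12, 2, 4.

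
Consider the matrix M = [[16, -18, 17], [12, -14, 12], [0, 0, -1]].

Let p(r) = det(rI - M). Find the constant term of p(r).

p(r) = r^3 - r^2 - 10r - 8.
The constant term is -8.

-8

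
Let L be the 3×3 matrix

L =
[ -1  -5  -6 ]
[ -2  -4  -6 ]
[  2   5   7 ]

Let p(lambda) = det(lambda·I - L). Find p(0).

p(0) = det(0·I − L) = det(−L) = (−1)^3·det(L).
det(L) = 0, so p(0) = 0.

0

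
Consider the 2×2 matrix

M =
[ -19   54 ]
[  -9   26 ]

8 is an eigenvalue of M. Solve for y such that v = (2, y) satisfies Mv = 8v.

We need (M - 8I)v = 0.
M - 8I = [[-27, 54], [-9, 18]].
Row 1: (-27)·2 + (54)·y = 0
Row 2: (-9)·2 + (18)·y = 0
Solving gives y = 1.
Check: M·(2, 1) = (16, 8) = 8·(2, 1).

1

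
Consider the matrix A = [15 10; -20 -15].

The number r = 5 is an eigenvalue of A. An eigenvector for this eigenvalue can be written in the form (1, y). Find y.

We need (A - 5I)v = 0.
A - 5I = [[10, 10], [-20, -20]].
Row 1: (10)·1 + (10)·y = 0
Row 2: (-20)·1 + (-20)·y = 0
Solving gives y = -1.
Check: A·(1, -1) = (5, -5) = 5·(1, -1).

-1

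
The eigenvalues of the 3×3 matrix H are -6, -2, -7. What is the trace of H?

trace(H) is the sum of the eigenvalues: (-6) + (-2) + (-7) = -15.

-15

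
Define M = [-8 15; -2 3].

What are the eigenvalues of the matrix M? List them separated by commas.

det(M - lambda·I) = (-8 - lambda)(3 - lambda) - (15)·(-2) = lambda^2 + 5·lambda + 6.
This factors as (lambda + 3)·(lambda + 2) = 0.
Eigenvalues: -3, -2.

-3, -2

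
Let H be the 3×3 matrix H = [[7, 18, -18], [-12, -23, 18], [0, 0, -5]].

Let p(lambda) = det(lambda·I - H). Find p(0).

275

p(0) = det(0·I − H) = det(−H) = (−1)^3·det(H).
det(H) = -275, so p(0) = 275.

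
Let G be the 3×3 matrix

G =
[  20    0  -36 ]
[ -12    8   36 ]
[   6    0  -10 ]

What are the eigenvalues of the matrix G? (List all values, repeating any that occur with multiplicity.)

Compute the characteristic polynomial p(λ) = det(λI - G).
Cofactor expansion gives p(λ) = λ^3 - 18λ^2 + 96λ - 128.
Try λ = 8: p(8) = 0, so 8 is a root.
Dividing by (λ - 8) leaves λ^2 - 10λ + 16.
The quadratic factors as (λ - 2)·(λ - 8).
Eigenvalues: 2, 8, 8.

2, 8, 8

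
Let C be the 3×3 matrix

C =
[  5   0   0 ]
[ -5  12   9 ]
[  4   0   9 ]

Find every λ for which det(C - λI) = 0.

Set up det(rI - C) = 0.
Cofactor expansion gives p(r) = r^3 - 26r^2 + 213r - 540.
Rational-root test: r = 5 gives p(5) = 0.
Factor out (r - 5): p(r) = (r - 5)·(r^2 - 21r + 108).
The quadratic factors as (r - 9)·(r - 12).
Eigenvalues: 5, 9, 12.

5, 9, 12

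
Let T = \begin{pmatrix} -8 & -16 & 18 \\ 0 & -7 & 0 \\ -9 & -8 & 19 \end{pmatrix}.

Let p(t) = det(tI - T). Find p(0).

p(0) = det(0·I − T) = det(−T) = (−1)^3·det(T).
det(T) = -70, so p(0) = 70.

70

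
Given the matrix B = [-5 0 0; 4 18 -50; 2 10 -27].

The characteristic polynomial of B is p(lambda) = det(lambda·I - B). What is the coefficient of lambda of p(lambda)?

p(lambda) = lambda^3 + 14·lambda^2 + 59·lambda + 70.
The coefficient of lambda is 59.

59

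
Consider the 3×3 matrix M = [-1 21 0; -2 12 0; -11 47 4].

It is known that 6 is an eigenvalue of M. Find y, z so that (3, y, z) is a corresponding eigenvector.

We need (M - 6I)v = 0.
M - 6I = [[-7, 21, 0], [-2, 6, 0], [-11, 47, -2]].
Row 1: (-7)·3 + (21)·y + (0)·z = 0
Row 2: (-2)·3 + (6)·y + (0)·z = 0
Row 3: (-11)·3 + (47)·y + (-2)·z = 0
Solving gives y = 1, z = 7.
Check: M·(3, 1, 7) = (18, 6, 42) = 6·(3, 1, 7).

1, 7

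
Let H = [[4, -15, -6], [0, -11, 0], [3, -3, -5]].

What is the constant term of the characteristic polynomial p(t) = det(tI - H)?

-22

p(0) = det(0·I − H) = det(−H) = (−1)^3·det(H).
det(H) = 22, so p(0) = -22.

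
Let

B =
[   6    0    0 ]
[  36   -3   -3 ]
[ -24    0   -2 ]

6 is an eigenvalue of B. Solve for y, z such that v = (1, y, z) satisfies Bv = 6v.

5, -3

We need (B - 6I)v = 0.
B - 6I = [[0, 0, 0], [36, -9, -3], [-24, 0, -8]].
Row 1: (0)·1 + (0)·y + (0)·z = 0
Row 2: (36)·1 + (-9)·y + (-3)·z = 0
Row 3: (-24)·1 + (0)·y + (-8)·z = 0
Solving gives y = 5, z = -3.
Check: B·(1, 5, -3) = (6, 30, -18) = 6·(1, 5, -3).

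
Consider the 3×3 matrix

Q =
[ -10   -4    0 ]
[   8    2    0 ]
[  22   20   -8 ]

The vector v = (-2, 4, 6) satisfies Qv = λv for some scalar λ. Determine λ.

Compute Qv: Q·(-2, 4, 6) = (4, -8, -12).
Since Qv = λv, compare component 1: 4 = λ·-2, so λ = -2.

-2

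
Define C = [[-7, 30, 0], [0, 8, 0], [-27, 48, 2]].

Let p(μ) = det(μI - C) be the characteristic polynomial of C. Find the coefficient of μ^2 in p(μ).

The coefficient of μ^2 of det(μI - C) is −trace(C).
trace(C) = (-7) + (8) + (2) = 3, so the coefficient is -3.

-3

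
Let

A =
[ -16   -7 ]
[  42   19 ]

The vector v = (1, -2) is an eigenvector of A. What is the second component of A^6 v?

-128

First find the eigenvalue: Av = (-2, 4) = -2·(1, -2), so λ = -2.
Then A^6 v = λ^6·v = (-2)^6·(1, -2) = 64·(1, -2) = (64, -128).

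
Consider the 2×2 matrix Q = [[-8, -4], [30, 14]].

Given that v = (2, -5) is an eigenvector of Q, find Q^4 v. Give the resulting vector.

(32, -80)

First find the eigenvalue: Qv = (4, -10) = 2·(2, -5), so λ = 2.
Then Q^4 v = λ^4·v = 2^4·(2, -5) = 16·(2, -5) = (32, -80).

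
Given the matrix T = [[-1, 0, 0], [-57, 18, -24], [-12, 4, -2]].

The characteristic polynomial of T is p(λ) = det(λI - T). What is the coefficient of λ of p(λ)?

p(λ) = λ^3 - 15λ^2 + 44λ + 60.
The coefficient of λ is 44.

44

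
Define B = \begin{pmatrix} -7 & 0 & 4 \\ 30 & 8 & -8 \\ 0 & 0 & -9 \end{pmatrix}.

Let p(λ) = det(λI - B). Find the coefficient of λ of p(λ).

-65

p(λ) = λ^3 + 8λ^2 - 65λ - 504.
The coefficient of λ is -65.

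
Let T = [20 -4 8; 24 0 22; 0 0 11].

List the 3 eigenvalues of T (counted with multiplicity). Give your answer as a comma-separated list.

The characteristic polynomial is p(t) = det(tI - T).
Cofactor expansion gives p(t) = t^3 - 31t^2 + 316t - 1056.
Try t = 8: p(8) = 0, so 8 is a root.
Factor out (t - 8): p(t) = (t - 8)·(t^2 - 23t + 132).
The quadratic factors as (t - 11)·(t - 12).
Eigenvalues: 8, 11, 12.

8, 11, 12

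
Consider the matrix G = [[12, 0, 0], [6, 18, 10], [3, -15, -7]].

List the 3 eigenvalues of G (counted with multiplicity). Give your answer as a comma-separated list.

The characteristic polynomial is p(s) = det(sI - G).
Cofactor expansion gives p(s) = s^3 - 23s^2 + 156s - 288.
Since p(3) = 0, s = 3 is a root.
Factor out (s - 3): p(s) = (s - 3)·(s^2 - 20s + 96).
The quadratic factors as (s - 8)·(s - 12).
Eigenvalues: 3, 8, 12.

3, 8, 12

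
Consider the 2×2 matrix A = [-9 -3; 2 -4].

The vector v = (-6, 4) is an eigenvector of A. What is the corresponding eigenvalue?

Compute Av: A·(-6, 4) = (42, -28).
Since Av = λv, compare component 1: 42 = λ·-6, so λ = -7.

-7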